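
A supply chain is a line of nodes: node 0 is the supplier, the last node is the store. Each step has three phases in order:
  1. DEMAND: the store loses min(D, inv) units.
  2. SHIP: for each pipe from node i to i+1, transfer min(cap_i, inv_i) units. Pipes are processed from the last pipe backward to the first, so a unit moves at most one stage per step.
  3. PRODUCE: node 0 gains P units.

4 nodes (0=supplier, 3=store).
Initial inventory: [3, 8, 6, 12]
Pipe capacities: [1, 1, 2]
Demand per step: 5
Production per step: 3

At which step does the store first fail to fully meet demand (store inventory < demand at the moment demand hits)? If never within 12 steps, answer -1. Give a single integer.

Step 1: demand=5,sold=5 ship[2->3]=2 ship[1->2]=1 ship[0->1]=1 prod=3 -> [5 8 5 9]
Step 2: demand=5,sold=5 ship[2->3]=2 ship[1->2]=1 ship[0->1]=1 prod=3 -> [7 8 4 6]
Step 3: demand=5,sold=5 ship[2->3]=2 ship[1->2]=1 ship[0->1]=1 prod=3 -> [9 8 3 3]
Step 4: demand=5,sold=3 ship[2->3]=2 ship[1->2]=1 ship[0->1]=1 prod=3 -> [11 8 2 2]
Step 5: demand=5,sold=2 ship[2->3]=2 ship[1->2]=1 ship[0->1]=1 prod=3 -> [13 8 1 2]
Step 6: demand=5,sold=2 ship[2->3]=1 ship[1->2]=1 ship[0->1]=1 prod=3 -> [15 8 1 1]
Step 7: demand=5,sold=1 ship[2->3]=1 ship[1->2]=1 ship[0->1]=1 prod=3 -> [17 8 1 1]
Step 8: demand=5,sold=1 ship[2->3]=1 ship[1->2]=1 ship[0->1]=1 prod=3 -> [19 8 1 1]
Step 9: demand=5,sold=1 ship[2->3]=1 ship[1->2]=1 ship[0->1]=1 prod=3 -> [21 8 1 1]
Step 10: demand=5,sold=1 ship[2->3]=1 ship[1->2]=1 ship[0->1]=1 prod=3 -> [23 8 1 1]
Step 11: demand=5,sold=1 ship[2->3]=1 ship[1->2]=1 ship[0->1]=1 prod=3 -> [25 8 1 1]
Step 12: demand=5,sold=1 ship[2->3]=1 ship[1->2]=1 ship[0->1]=1 prod=3 -> [27 8 1 1]
First stockout at step 4

4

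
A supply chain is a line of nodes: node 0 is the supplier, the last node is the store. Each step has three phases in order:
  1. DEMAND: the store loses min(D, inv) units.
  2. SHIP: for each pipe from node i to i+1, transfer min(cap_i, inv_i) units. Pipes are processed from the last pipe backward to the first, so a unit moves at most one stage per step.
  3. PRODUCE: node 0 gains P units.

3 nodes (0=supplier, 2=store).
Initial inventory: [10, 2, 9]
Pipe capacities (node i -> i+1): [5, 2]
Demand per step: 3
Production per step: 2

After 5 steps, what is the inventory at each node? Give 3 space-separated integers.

Step 1: demand=3,sold=3 ship[1->2]=2 ship[0->1]=5 prod=2 -> inv=[7 5 8]
Step 2: demand=3,sold=3 ship[1->2]=2 ship[0->1]=5 prod=2 -> inv=[4 8 7]
Step 3: demand=3,sold=3 ship[1->2]=2 ship[0->1]=4 prod=2 -> inv=[2 10 6]
Step 4: demand=3,sold=3 ship[1->2]=2 ship[0->1]=2 prod=2 -> inv=[2 10 5]
Step 5: demand=3,sold=3 ship[1->2]=2 ship[0->1]=2 prod=2 -> inv=[2 10 4]

2 10 4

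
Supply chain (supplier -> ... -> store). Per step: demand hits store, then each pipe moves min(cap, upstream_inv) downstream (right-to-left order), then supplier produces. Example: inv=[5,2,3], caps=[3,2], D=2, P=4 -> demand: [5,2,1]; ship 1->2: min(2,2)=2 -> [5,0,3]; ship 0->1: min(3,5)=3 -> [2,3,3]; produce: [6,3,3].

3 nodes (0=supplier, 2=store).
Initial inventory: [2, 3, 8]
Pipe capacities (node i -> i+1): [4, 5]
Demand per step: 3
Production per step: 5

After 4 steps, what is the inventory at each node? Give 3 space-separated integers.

Step 1: demand=3,sold=3 ship[1->2]=3 ship[0->1]=2 prod=5 -> inv=[5 2 8]
Step 2: demand=3,sold=3 ship[1->2]=2 ship[0->1]=4 prod=5 -> inv=[6 4 7]
Step 3: demand=3,sold=3 ship[1->2]=4 ship[0->1]=4 prod=5 -> inv=[7 4 8]
Step 4: demand=3,sold=3 ship[1->2]=4 ship[0->1]=4 prod=5 -> inv=[8 4 9]

8 4 9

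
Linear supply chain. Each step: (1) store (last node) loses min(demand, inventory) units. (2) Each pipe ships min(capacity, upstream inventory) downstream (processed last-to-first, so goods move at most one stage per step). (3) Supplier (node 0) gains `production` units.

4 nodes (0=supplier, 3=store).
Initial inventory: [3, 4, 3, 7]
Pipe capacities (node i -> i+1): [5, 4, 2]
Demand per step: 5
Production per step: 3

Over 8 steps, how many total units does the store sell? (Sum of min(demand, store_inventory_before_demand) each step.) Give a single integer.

Step 1: sold=5 (running total=5) -> [3 3 5 4]
Step 2: sold=4 (running total=9) -> [3 3 6 2]
Step 3: sold=2 (running total=11) -> [3 3 7 2]
Step 4: sold=2 (running total=13) -> [3 3 8 2]
Step 5: sold=2 (running total=15) -> [3 3 9 2]
Step 6: sold=2 (running total=17) -> [3 3 10 2]
Step 7: sold=2 (running total=19) -> [3 3 11 2]
Step 8: sold=2 (running total=21) -> [3 3 12 2]

Answer: 21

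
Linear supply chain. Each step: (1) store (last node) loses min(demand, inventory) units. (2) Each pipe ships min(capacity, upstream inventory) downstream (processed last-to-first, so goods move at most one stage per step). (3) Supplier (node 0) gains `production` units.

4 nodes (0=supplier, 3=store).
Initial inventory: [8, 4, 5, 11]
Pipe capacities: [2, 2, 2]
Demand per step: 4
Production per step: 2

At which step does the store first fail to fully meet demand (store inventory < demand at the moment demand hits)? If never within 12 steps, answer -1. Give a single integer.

Step 1: demand=4,sold=4 ship[2->3]=2 ship[1->2]=2 ship[0->1]=2 prod=2 -> [8 4 5 9]
Step 2: demand=4,sold=4 ship[2->3]=2 ship[1->2]=2 ship[0->1]=2 prod=2 -> [8 4 5 7]
Step 3: demand=4,sold=4 ship[2->3]=2 ship[1->2]=2 ship[0->1]=2 prod=2 -> [8 4 5 5]
Step 4: demand=4,sold=4 ship[2->3]=2 ship[1->2]=2 ship[0->1]=2 prod=2 -> [8 4 5 3]
Step 5: demand=4,sold=3 ship[2->3]=2 ship[1->2]=2 ship[0->1]=2 prod=2 -> [8 4 5 2]
Step 6: demand=4,sold=2 ship[2->3]=2 ship[1->2]=2 ship[0->1]=2 prod=2 -> [8 4 5 2]
Step 7: demand=4,sold=2 ship[2->3]=2 ship[1->2]=2 ship[0->1]=2 prod=2 -> [8 4 5 2]
Step 8: demand=4,sold=2 ship[2->3]=2 ship[1->2]=2 ship[0->1]=2 prod=2 -> [8 4 5 2]
Step 9: demand=4,sold=2 ship[2->3]=2 ship[1->2]=2 ship[0->1]=2 prod=2 -> [8 4 5 2]
Step 10: demand=4,sold=2 ship[2->3]=2 ship[1->2]=2 ship[0->1]=2 prod=2 -> [8 4 5 2]
Step 11: demand=4,sold=2 ship[2->3]=2 ship[1->2]=2 ship[0->1]=2 prod=2 -> [8 4 5 2]
Step 12: demand=4,sold=2 ship[2->3]=2 ship[1->2]=2 ship[0->1]=2 prod=2 -> [8 4 5 2]
First stockout at step 5

5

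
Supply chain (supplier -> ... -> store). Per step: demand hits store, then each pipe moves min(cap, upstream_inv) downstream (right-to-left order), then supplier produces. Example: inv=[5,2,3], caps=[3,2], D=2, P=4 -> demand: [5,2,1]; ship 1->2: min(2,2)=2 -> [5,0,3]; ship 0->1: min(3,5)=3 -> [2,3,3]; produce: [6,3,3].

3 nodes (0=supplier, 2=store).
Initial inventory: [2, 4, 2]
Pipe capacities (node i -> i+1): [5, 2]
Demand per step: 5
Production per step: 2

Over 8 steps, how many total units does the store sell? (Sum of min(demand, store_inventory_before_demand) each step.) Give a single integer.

Step 1: sold=2 (running total=2) -> [2 4 2]
Step 2: sold=2 (running total=4) -> [2 4 2]
Step 3: sold=2 (running total=6) -> [2 4 2]
Step 4: sold=2 (running total=8) -> [2 4 2]
Step 5: sold=2 (running total=10) -> [2 4 2]
Step 6: sold=2 (running total=12) -> [2 4 2]
Step 7: sold=2 (running total=14) -> [2 4 2]
Step 8: sold=2 (running total=16) -> [2 4 2]

Answer: 16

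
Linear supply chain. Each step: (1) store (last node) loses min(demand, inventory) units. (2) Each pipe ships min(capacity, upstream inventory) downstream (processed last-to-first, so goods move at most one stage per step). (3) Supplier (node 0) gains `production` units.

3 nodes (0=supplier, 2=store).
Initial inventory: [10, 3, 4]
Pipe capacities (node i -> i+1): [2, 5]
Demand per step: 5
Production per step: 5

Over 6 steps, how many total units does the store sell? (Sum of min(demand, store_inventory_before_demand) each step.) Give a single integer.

Answer: 15

Derivation:
Step 1: sold=4 (running total=4) -> [13 2 3]
Step 2: sold=3 (running total=7) -> [16 2 2]
Step 3: sold=2 (running total=9) -> [19 2 2]
Step 4: sold=2 (running total=11) -> [22 2 2]
Step 5: sold=2 (running total=13) -> [25 2 2]
Step 6: sold=2 (running total=15) -> [28 2 2]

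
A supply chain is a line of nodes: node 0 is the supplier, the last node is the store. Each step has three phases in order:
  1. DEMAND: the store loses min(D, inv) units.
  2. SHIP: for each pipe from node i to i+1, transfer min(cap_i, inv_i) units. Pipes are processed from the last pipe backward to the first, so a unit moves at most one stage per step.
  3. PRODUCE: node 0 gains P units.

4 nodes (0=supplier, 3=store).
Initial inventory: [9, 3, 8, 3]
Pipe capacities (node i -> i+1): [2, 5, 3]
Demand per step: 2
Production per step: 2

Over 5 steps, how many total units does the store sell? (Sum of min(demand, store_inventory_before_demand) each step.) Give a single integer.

Step 1: sold=2 (running total=2) -> [9 2 8 4]
Step 2: sold=2 (running total=4) -> [9 2 7 5]
Step 3: sold=2 (running total=6) -> [9 2 6 6]
Step 4: sold=2 (running total=8) -> [9 2 5 7]
Step 5: sold=2 (running total=10) -> [9 2 4 8]

Answer: 10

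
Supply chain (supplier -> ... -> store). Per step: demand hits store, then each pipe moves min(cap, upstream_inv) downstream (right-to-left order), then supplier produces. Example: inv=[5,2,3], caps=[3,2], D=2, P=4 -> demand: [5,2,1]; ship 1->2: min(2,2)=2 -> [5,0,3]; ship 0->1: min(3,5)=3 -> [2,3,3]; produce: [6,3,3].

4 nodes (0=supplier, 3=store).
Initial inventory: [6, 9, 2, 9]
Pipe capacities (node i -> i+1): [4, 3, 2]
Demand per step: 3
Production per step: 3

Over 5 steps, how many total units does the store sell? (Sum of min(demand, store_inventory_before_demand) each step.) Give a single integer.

Answer: 15

Derivation:
Step 1: sold=3 (running total=3) -> [5 10 3 8]
Step 2: sold=3 (running total=6) -> [4 11 4 7]
Step 3: sold=3 (running total=9) -> [3 12 5 6]
Step 4: sold=3 (running total=12) -> [3 12 6 5]
Step 5: sold=3 (running total=15) -> [3 12 7 4]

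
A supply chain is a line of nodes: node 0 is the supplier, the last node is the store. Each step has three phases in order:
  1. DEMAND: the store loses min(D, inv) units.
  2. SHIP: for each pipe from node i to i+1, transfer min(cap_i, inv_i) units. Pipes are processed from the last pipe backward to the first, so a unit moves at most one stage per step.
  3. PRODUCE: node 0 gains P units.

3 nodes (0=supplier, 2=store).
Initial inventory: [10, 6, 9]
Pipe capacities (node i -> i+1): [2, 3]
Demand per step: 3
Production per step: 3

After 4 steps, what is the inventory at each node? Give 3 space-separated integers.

Step 1: demand=3,sold=3 ship[1->2]=3 ship[0->1]=2 prod=3 -> inv=[11 5 9]
Step 2: demand=3,sold=3 ship[1->2]=3 ship[0->1]=2 prod=3 -> inv=[12 4 9]
Step 3: demand=3,sold=3 ship[1->2]=3 ship[0->1]=2 prod=3 -> inv=[13 3 9]
Step 4: demand=3,sold=3 ship[1->2]=3 ship[0->1]=2 prod=3 -> inv=[14 2 9]

14 2 9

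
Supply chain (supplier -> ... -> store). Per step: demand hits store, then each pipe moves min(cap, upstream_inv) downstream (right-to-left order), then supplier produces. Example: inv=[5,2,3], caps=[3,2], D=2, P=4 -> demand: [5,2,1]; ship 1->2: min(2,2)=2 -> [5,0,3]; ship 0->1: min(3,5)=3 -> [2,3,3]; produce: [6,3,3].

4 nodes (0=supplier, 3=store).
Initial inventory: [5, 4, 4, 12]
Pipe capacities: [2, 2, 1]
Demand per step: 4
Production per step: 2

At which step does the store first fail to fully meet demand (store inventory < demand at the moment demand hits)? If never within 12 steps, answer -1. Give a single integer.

Step 1: demand=4,sold=4 ship[2->3]=1 ship[1->2]=2 ship[0->1]=2 prod=2 -> [5 4 5 9]
Step 2: demand=4,sold=4 ship[2->3]=1 ship[1->2]=2 ship[0->1]=2 prod=2 -> [5 4 6 6]
Step 3: demand=4,sold=4 ship[2->3]=1 ship[1->2]=2 ship[0->1]=2 prod=2 -> [5 4 7 3]
Step 4: demand=4,sold=3 ship[2->3]=1 ship[1->2]=2 ship[0->1]=2 prod=2 -> [5 4 8 1]
Step 5: demand=4,sold=1 ship[2->3]=1 ship[1->2]=2 ship[0->1]=2 prod=2 -> [5 4 9 1]
Step 6: demand=4,sold=1 ship[2->3]=1 ship[1->2]=2 ship[0->1]=2 prod=2 -> [5 4 10 1]
Step 7: demand=4,sold=1 ship[2->3]=1 ship[1->2]=2 ship[0->1]=2 prod=2 -> [5 4 11 1]
Step 8: demand=4,sold=1 ship[2->3]=1 ship[1->2]=2 ship[0->1]=2 prod=2 -> [5 4 12 1]
Step 9: demand=4,sold=1 ship[2->3]=1 ship[1->2]=2 ship[0->1]=2 prod=2 -> [5 4 13 1]
Step 10: demand=4,sold=1 ship[2->3]=1 ship[1->2]=2 ship[0->1]=2 prod=2 -> [5 4 14 1]
Step 11: demand=4,sold=1 ship[2->3]=1 ship[1->2]=2 ship[0->1]=2 prod=2 -> [5 4 15 1]
Step 12: demand=4,sold=1 ship[2->3]=1 ship[1->2]=2 ship[0->1]=2 prod=2 -> [5 4 16 1]
First stockout at step 4

4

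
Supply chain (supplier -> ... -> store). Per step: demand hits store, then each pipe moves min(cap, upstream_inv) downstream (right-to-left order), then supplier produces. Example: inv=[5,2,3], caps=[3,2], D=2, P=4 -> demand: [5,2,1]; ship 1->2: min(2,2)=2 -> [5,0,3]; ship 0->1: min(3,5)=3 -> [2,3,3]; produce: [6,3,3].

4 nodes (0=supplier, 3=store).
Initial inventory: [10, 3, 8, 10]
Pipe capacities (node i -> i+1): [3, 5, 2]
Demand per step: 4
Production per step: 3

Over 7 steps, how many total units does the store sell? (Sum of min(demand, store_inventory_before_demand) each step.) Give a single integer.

Answer: 22

Derivation:
Step 1: sold=4 (running total=4) -> [10 3 9 8]
Step 2: sold=4 (running total=8) -> [10 3 10 6]
Step 3: sold=4 (running total=12) -> [10 3 11 4]
Step 4: sold=4 (running total=16) -> [10 3 12 2]
Step 5: sold=2 (running total=18) -> [10 3 13 2]
Step 6: sold=2 (running total=20) -> [10 3 14 2]
Step 7: sold=2 (running total=22) -> [10 3 15 2]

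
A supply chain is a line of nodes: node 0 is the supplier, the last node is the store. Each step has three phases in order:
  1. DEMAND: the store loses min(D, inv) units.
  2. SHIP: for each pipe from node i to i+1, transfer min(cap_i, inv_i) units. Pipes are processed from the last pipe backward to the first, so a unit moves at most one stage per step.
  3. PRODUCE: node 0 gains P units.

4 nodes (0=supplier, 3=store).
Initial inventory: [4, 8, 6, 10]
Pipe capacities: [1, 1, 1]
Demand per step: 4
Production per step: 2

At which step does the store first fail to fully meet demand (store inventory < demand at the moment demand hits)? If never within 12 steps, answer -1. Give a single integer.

Step 1: demand=4,sold=4 ship[2->3]=1 ship[1->2]=1 ship[0->1]=1 prod=2 -> [5 8 6 7]
Step 2: demand=4,sold=4 ship[2->3]=1 ship[1->2]=1 ship[0->1]=1 prod=2 -> [6 8 6 4]
Step 3: demand=4,sold=4 ship[2->3]=1 ship[1->2]=1 ship[0->1]=1 prod=2 -> [7 8 6 1]
Step 4: demand=4,sold=1 ship[2->3]=1 ship[1->2]=1 ship[0->1]=1 prod=2 -> [8 8 6 1]
Step 5: demand=4,sold=1 ship[2->3]=1 ship[1->2]=1 ship[0->1]=1 prod=2 -> [9 8 6 1]
Step 6: demand=4,sold=1 ship[2->3]=1 ship[1->2]=1 ship[0->1]=1 prod=2 -> [10 8 6 1]
Step 7: demand=4,sold=1 ship[2->3]=1 ship[1->2]=1 ship[0->1]=1 prod=2 -> [11 8 6 1]
Step 8: demand=4,sold=1 ship[2->3]=1 ship[1->2]=1 ship[0->1]=1 prod=2 -> [12 8 6 1]
Step 9: demand=4,sold=1 ship[2->3]=1 ship[1->2]=1 ship[0->1]=1 prod=2 -> [13 8 6 1]
Step 10: demand=4,sold=1 ship[2->3]=1 ship[1->2]=1 ship[0->1]=1 prod=2 -> [14 8 6 1]
Step 11: demand=4,sold=1 ship[2->3]=1 ship[1->2]=1 ship[0->1]=1 prod=2 -> [15 8 6 1]
Step 12: demand=4,sold=1 ship[2->3]=1 ship[1->2]=1 ship[0->1]=1 prod=2 -> [16 8 6 1]
First stockout at step 4

4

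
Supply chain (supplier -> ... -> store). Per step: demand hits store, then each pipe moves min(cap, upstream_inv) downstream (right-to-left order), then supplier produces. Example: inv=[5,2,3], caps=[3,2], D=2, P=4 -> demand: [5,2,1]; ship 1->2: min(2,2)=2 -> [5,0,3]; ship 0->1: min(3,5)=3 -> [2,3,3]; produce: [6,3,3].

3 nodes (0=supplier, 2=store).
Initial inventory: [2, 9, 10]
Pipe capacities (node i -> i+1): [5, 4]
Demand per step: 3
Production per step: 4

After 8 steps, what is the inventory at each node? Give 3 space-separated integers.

Step 1: demand=3,sold=3 ship[1->2]=4 ship[0->1]=2 prod=4 -> inv=[4 7 11]
Step 2: demand=3,sold=3 ship[1->2]=4 ship[0->1]=4 prod=4 -> inv=[4 7 12]
Step 3: demand=3,sold=3 ship[1->2]=4 ship[0->1]=4 prod=4 -> inv=[4 7 13]
Step 4: demand=3,sold=3 ship[1->2]=4 ship[0->1]=4 prod=4 -> inv=[4 7 14]
Step 5: demand=3,sold=3 ship[1->2]=4 ship[0->1]=4 prod=4 -> inv=[4 7 15]
Step 6: demand=3,sold=3 ship[1->2]=4 ship[0->1]=4 prod=4 -> inv=[4 7 16]
Step 7: demand=3,sold=3 ship[1->2]=4 ship[0->1]=4 prod=4 -> inv=[4 7 17]
Step 8: demand=3,sold=3 ship[1->2]=4 ship[0->1]=4 prod=4 -> inv=[4 7 18]

4 7 18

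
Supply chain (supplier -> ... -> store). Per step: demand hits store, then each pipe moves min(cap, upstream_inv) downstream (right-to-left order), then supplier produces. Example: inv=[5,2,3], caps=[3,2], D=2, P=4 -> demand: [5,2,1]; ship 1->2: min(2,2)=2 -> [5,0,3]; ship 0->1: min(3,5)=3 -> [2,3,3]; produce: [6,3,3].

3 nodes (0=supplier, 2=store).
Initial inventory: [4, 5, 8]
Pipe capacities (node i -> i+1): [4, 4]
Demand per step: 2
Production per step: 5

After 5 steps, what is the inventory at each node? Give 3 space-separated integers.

Step 1: demand=2,sold=2 ship[1->2]=4 ship[0->1]=4 prod=5 -> inv=[5 5 10]
Step 2: demand=2,sold=2 ship[1->2]=4 ship[0->1]=4 prod=5 -> inv=[6 5 12]
Step 3: demand=2,sold=2 ship[1->2]=4 ship[0->1]=4 prod=5 -> inv=[7 5 14]
Step 4: demand=2,sold=2 ship[1->2]=4 ship[0->1]=4 prod=5 -> inv=[8 5 16]
Step 5: demand=2,sold=2 ship[1->2]=4 ship[0->1]=4 prod=5 -> inv=[9 5 18]

9 5 18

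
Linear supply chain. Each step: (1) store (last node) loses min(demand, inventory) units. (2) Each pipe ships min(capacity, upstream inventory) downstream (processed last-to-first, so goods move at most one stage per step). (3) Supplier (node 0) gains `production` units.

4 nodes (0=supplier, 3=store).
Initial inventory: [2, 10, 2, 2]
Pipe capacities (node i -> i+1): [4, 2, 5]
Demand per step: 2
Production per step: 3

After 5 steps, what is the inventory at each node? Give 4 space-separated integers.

Step 1: demand=2,sold=2 ship[2->3]=2 ship[1->2]=2 ship[0->1]=2 prod=3 -> inv=[3 10 2 2]
Step 2: demand=2,sold=2 ship[2->3]=2 ship[1->2]=2 ship[0->1]=3 prod=3 -> inv=[3 11 2 2]
Step 3: demand=2,sold=2 ship[2->3]=2 ship[1->2]=2 ship[0->1]=3 prod=3 -> inv=[3 12 2 2]
Step 4: demand=2,sold=2 ship[2->3]=2 ship[1->2]=2 ship[0->1]=3 prod=3 -> inv=[3 13 2 2]
Step 5: demand=2,sold=2 ship[2->3]=2 ship[1->2]=2 ship[0->1]=3 prod=3 -> inv=[3 14 2 2]

3 14 2 2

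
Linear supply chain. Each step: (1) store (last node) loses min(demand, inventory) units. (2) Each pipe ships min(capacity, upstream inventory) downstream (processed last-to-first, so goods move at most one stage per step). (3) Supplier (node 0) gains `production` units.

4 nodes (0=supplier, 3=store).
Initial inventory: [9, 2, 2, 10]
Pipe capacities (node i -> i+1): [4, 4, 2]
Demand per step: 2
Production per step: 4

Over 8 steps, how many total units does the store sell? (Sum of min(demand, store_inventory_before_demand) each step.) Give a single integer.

Answer: 16

Derivation:
Step 1: sold=2 (running total=2) -> [9 4 2 10]
Step 2: sold=2 (running total=4) -> [9 4 4 10]
Step 3: sold=2 (running total=6) -> [9 4 6 10]
Step 4: sold=2 (running total=8) -> [9 4 8 10]
Step 5: sold=2 (running total=10) -> [9 4 10 10]
Step 6: sold=2 (running total=12) -> [9 4 12 10]
Step 7: sold=2 (running total=14) -> [9 4 14 10]
Step 8: sold=2 (running total=16) -> [9 4 16 10]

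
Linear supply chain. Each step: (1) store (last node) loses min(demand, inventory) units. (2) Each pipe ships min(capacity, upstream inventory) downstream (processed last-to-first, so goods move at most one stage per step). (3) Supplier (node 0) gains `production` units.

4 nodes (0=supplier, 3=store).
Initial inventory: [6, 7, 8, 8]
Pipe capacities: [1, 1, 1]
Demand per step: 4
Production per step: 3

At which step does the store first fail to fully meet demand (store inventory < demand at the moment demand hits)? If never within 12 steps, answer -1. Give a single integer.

Step 1: demand=4,sold=4 ship[2->3]=1 ship[1->2]=1 ship[0->1]=1 prod=3 -> [8 7 8 5]
Step 2: demand=4,sold=4 ship[2->3]=1 ship[1->2]=1 ship[0->1]=1 prod=3 -> [10 7 8 2]
Step 3: demand=4,sold=2 ship[2->3]=1 ship[1->2]=1 ship[0->1]=1 prod=3 -> [12 7 8 1]
Step 4: demand=4,sold=1 ship[2->3]=1 ship[1->2]=1 ship[0->1]=1 prod=3 -> [14 7 8 1]
Step 5: demand=4,sold=1 ship[2->3]=1 ship[1->2]=1 ship[0->1]=1 prod=3 -> [16 7 8 1]
Step 6: demand=4,sold=1 ship[2->3]=1 ship[1->2]=1 ship[0->1]=1 prod=3 -> [18 7 8 1]
Step 7: demand=4,sold=1 ship[2->3]=1 ship[1->2]=1 ship[0->1]=1 prod=3 -> [20 7 8 1]
Step 8: demand=4,sold=1 ship[2->3]=1 ship[1->2]=1 ship[0->1]=1 prod=3 -> [22 7 8 1]
Step 9: demand=4,sold=1 ship[2->3]=1 ship[1->2]=1 ship[0->1]=1 prod=3 -> [24 7 8 1]
Step 10: demand=4,sold=1 ship[2->3]=1 ship[1->2]=1 ship[0->1]=1 prod=3 -> [26 7 8 1]
Step 11: demand=4,sold=1 ship[2->3]=1 ship[1->2]=1 ship[0->1]=1 prod=3 -> [28 7 8 1]
Step 12: demand=4,sold=1 ship[2->3]=1 ship[1->2]=1 ship[0->1]=1 prod=3 -> [30 7 8 1]
First stockout at step 3

3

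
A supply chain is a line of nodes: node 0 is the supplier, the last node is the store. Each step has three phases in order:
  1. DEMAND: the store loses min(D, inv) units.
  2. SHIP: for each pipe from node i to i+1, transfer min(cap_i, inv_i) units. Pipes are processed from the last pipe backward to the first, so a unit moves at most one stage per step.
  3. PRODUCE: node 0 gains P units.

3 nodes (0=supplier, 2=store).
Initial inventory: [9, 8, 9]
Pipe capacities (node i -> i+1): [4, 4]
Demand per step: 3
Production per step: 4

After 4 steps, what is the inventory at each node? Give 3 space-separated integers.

Step 1: demand=3,sold=3 ship[1->2]=4 ship[0->1]=4 prod=4 -> inv=[9 8 10]
Step 2: demand=3,sold=3 ship[1->2]=4 ship[0->1]=4 prod=4 -> inv=[9 8 11]
Step 3: demand=3,sold=3 ship[1->2]=4 ship[0->1]=4 prod=4 -> inv=[9 8 12]
Step 4: demand=3,sold=3 ship[1->2]=4 ship[0->1]=4 prod=4 -> inv=[9 8 13]

9 8 13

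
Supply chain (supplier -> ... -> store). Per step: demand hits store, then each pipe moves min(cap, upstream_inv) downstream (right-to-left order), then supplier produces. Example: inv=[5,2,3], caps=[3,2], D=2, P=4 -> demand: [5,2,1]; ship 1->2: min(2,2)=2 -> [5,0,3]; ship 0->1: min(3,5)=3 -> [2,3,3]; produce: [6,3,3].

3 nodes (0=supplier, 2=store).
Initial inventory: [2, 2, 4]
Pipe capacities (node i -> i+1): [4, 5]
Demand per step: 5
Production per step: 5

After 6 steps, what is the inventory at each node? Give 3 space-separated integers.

Step 1: demand=5,sold=4 ship[1->2]=2 ship[0->1]=2 prod=5 -> inv=[5 2 2]
Step 2: demand=5,sold=2 ship[1->2]=2 ship[0->1]=4 prod=5 -> inv=[6 4 2]
Step 3: demand=5,sold=2 ship[1->2]=4 ship[0->1]=4 prod=5 -> inv=[7 4 4]
Step 4: demand=5,sold=4 ship[1->2]=4 ship[0->1]=4 prod=5 -> inv=[8 4 4]
Step 5: demand=5,sold=4 ship[1->2]=4 ship[0->1]=4 prod=5 -> inv=[9 4 4]
Step 6: demand=5,sold=4 ship[1->2]=4 ship[0->1]=4 prod=5 -> inv=[10 4 4]

10 4 4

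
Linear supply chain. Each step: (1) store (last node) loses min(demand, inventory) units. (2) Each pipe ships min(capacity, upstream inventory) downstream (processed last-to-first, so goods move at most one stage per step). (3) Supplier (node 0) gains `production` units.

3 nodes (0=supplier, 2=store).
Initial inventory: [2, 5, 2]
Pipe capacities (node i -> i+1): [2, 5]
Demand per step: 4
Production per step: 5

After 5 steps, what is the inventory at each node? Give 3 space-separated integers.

Step 1: demand=4,sold=2 ship[1->2]=5 ship[0->1]=2 prod=5 -> inv=[5 2 5]
Step 2: demand=4,sold=4 ship[1->2]=2 ship[0->1]=2 prod=5 -> inv=[8 2 3]
Step 3: demand=4,sold=3 ship[1->2]=2 ship[0->1]=2 prod=5 -> inv=[11 2 2]
Step 4: demand=4,sold=2 ship[1->2]=2 ship[0->1]=2 prod=5 -> inv=[14 2 2]
Step 5: demand=4,sold=2 ship[1->2]=2 ship[0->1]=2 prod=5 -> inv=[17 2 2]

17 2 2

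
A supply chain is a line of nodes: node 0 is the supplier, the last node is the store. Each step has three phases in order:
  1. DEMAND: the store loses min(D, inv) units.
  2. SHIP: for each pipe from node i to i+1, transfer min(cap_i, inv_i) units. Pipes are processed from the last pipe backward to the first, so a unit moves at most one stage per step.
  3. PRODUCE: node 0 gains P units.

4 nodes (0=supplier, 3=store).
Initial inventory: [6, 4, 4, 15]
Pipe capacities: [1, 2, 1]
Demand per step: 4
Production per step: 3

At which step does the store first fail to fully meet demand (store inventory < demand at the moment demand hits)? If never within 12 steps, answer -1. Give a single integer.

Step 1: demand=4,sold=4 ship[2->3]=1 ship[1->2]=2 ship[0->1]=1 prod=3 -> [8 3 5 12]
Step 2: demand=4,sold=4 ship[2->3]=1 ship[1->2]=2 ship[0->1]=1 prod=3 -> [10 2 6 9]
Step 3: demand=4,sold=4 ship[2->3]=1 ship[1->2]=2 ship[0->1]=1 prod=3 -> [12 1 7 6]
Step 4: demand=4,sold=4 ship[2->3]=1 ship[1->2]=1 ship[0->1]=1 prod=3 -> [14 1 7 3]
Step 5: demand=4,sold=3 ship[2->3]=1 ship[1->2]=1 ship[0->1]=1 prod=3 -> [16 1 7 1]
Step 6: demand=4,sold=1 ship[2->3]=1 ship[1->2]=1 ship[0->1]=1 prod=3 -> [18 1 7 1]
Step 7: demand=4,sold=1 ship[2->3]=1 ship[1->2]=1 ship[0->1]=1 prod=3 -> [20 1 7 1]
Step 8: demand=4,sold=1 ship[2->3]=1 ship[1->2]=1 ship[0->1]=1 prod=3 -> [22 1 7 1]
Step 9: demand=4,sold=1 ship[2->3]=1 ship[1->2]=1 ship[0->1]=1 prod=3 -> [24 1 7 1]
Step 10: demand=4,sold=1 ship[2->3]=1 ship[1->2]=1 ship[0->1]=1 prod=3 -> [26 1 7 1]
Step 11: demand=4,sold=1 ship[2->3]=1 ship[1->2]=1 ship[0->1]=1 prod=3 -> [28 1 7 1]
Step 12: demand=4,sold=1 ship[2->3]=1 ship[1->2]=1 ship[0->1]=1 prod=3 -> [30 1 7 1]
First stockout at step 5

5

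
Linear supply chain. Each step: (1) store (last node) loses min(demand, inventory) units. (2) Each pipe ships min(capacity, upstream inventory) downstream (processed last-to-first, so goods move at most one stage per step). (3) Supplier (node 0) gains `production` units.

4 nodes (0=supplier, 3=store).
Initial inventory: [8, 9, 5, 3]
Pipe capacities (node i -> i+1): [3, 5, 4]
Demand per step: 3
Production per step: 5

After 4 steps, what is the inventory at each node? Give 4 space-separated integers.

Step 1: demand=3,sold=3 ship[2->3]=4 ship[1->2]=5 ship[0->1]=3 prod=5 -> inv=[10 7 6 4]
Step 2: demand=3,sold=3 ship[2->3]=4 ship[1->2]=5 ship[0->1]=3 prod=5 -> inv=[12 5 7 5]
Step 3: demand=3,sold=3 ship[2->3]=4 ship[1->2]=5 ship[0->1]=3 prod=5 -> inv=[14 3 8 6]
Step 4: demand=3,sold=3 ship[2->3]=4 ship[1->2]=3 ship[0->1]=3 prod=5 -> inv=[16 3 7 7]

16 3 7 7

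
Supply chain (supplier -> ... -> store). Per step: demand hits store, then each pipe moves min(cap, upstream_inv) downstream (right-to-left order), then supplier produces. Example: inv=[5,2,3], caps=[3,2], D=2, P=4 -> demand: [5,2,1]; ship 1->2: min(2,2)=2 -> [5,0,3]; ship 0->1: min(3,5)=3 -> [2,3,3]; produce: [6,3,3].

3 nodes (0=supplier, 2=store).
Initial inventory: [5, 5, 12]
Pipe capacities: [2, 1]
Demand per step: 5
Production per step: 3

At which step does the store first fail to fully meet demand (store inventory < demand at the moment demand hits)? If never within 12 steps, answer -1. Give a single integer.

Step 1: demand=5,sold=5 ship[1->2]=1 ship[0->1]=2 prod=3 -> [6 6 8]
Step 2: demand=5,sold=5 ship[1->2]=1 ship[0->1]=2 prod=3 -> [7 7 4]
Step 3: demand=5,sold=4 ship[1->2]=1 ship[0->1]=2 prod=3 -> [8 8 1]
Step 4: demand=5,sold=1 ship[1->2]=1 ship[0->1]=2 prod=3 -> [9 9 1]
Step 5: demand=5,sold=1 ship[1->2]=1 ship[0->1]=2 prod=3 -> [10 10 1]
Step 6: demand=5,sold=1 ship[1->2]=1 ship[0->1]=2 prod=3 -> [11 11 1]
Step 7: demand=5,sold=1 ship[1->2]=1 ship[0->1]=2 prod=3 -> [12 12 1]
Step 8: demand=5,sold=1 ship[1->2]=1 ship[0->1]=2 prod=3 -> [13 13 1]
Step 9: demand=5,sold=1 ship[1->2]=1 ship[0->1]=2 prod=3 -> [14 14 1]
Step 10: demand=5,sold=1 ship[1->2]=1 ship[0->1]=2 prod=3 -> [15 15 1]
Step 11: demand=5,sold=1 ship[1->2]=1 ship[0->1]=2 prod=3 -> [16 16 1]
Step 12: demand=5,sold=1 ship[1->2]=1 ship[0->1]=2 prod=3 -> [17 17 1]
First stockout at step 3

3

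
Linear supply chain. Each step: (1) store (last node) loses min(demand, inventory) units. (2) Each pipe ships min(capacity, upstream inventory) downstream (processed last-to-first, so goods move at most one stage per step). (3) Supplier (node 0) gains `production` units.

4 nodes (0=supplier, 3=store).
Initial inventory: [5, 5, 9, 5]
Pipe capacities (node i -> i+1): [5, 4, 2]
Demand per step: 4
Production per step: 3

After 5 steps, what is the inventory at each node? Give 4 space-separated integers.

Step 1: demand=4,sold=4 ship[2->3]=2 ship[1->2]=4 ship[0->1]=5 prod=3 -> inv=[3 6 11 3]
Step 2: demand=4,sold=3 ship[2->3]=2 ship[1->2]=4 ship[0->1]=3 prod=3 -> inv=[3 5 13 2]
Step 3: demand=4,sold=2 ship[2->3]=2 ship[1->2]=4 ship[0->1]=3 prod=3 -> inv=[3 4 15 2]
Step 4: demand=4,sold=2 ship[2->3]=2 ship[1->2]=4 ship[0->1]=3 prod=3 -> inv=[3 3 17 2]
Step 5: demand=4,sold=2 ship[2->3]=2 ship[1->2]=3 ship[0->1]=3 prod=3 -> inv=[3 3 18 2]

3 3 18 2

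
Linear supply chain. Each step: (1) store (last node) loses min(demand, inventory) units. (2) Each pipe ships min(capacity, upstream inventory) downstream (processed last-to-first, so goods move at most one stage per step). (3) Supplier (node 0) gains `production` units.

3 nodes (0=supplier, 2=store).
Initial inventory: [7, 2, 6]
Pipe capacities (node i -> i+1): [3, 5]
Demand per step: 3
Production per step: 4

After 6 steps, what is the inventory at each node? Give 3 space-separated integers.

Step 1: demand=3,sold=3 ship[1->2]=2 ship[0->1]=3 prod=4 -> inv=[8 3 5]
Step 2: demand=3,sold=3 ship[1->2]=3 ship[0->1]=3 prod=4 -> inv=[9 3 5]
Step 3: demand=3,sold=3 ship[1->2]=3 ship[0->1]=3 prod=4 -> inv=[10 3 5]
Step 4: demand=3,sold=3 ship[1->2]=3 ship[0->1]=3 prod=4 -> inv=[11 3 5]
Step 5: demand=3,sold=3 ship[1->2]=3 ship[0->1]=3 prod=4 -> inv=[12 3 5]
Step 6: demand=3,sold=3 ship[1->2]=3 ship[0->1]=3 prod=4 -> inv=[13 3 5]

13 3 5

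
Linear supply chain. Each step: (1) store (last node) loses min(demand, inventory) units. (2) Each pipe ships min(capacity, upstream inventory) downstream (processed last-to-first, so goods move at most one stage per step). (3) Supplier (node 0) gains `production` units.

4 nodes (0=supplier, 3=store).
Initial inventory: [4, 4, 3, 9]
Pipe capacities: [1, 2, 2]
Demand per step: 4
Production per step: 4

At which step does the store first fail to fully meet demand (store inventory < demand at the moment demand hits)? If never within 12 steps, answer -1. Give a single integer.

Step 1: demand=4,sold=4 ship[2->3]=2 ship[1->2]=2 ship[0->1]=1 prod=4 -> [7 3 3 7]
Step 2: demand=4,sold=4 ship[2->3]=2 ship[1->2]=2 ship[0->1]=1 prod=4 -> [10 2 3 5]
Step 3: demand=4,sold=4 ship[2->3]=2 ship[1->2]=2 ship[0->1]=1 prod=4 -> [13 1 3 3]
Step 4: demand=4,sold=3 ship[2->3]=2 ship[1->2]=1 ship[0->1]=1 prod=4 -> [16 1 2 2]
Step 5: demand=4,sold=2 ship[2->3]=2 ship[1->2]=1 ship[0->1]=1 prod=4 -> [19 1 1 2]
Step 6: demand=4,sold=2 ship[2->3]=1 ship[1->2]=1 ship[0->1]=1 prod=4 -> [22 1 1 1]
Step 7: demand=4,sold=1 ship[2->3]=1 ship[1->2]=1 ship[0->1]=1 prod=4 -> [25 1 1 1]
Step 8: demand=4,sold=1 ship[2->3]=1 ship[1->2]=1 ship[0->1]=1 prod=4 -> [28 1 1 1]
Step 9: demand=4,sold=1 ship[2->3]=1 ship[1->2]=1 ship[0->1]=1 prod=4 -> [31 1 1 1]
Step 10: demand=4,sold=1 ship[2->3]=1 ship[1->2]=1 ship[0->1]=1 prod=4 -> [34 1 1 1]
Step 11: demand=4,sold=1 ship[2->3]=1 ship[1->2]=1 ship[0->1]=1 prod=4 -> [37 1 1 1]
Step 12: demand=4,sold=1 ship[2->3]=1 ship[1->2]=1 ship[0->1]=1 prod=4 -> [40 1 1 1]
First stockout at step 4

4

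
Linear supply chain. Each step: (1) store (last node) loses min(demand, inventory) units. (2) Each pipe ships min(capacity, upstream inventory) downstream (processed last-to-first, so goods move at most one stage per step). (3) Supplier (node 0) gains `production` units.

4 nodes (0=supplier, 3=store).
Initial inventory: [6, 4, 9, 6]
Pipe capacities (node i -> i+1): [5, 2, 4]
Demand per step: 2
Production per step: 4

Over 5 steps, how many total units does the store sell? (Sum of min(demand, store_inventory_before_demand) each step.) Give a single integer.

Answer: 10

Derivation:
Step 1: sold=2 (running total=2) -> [5 7 7 8]
Step 2: sold=2 (running total=4) -> [4 10 5 10]
Step 3: sold=2 (running total=6) -> [4 12 3 12]
Step 4: sold=2 (running total=8) -> [4 14 2 13]
Step 5: sold=2 (running total=10) -> [4 16 2 13]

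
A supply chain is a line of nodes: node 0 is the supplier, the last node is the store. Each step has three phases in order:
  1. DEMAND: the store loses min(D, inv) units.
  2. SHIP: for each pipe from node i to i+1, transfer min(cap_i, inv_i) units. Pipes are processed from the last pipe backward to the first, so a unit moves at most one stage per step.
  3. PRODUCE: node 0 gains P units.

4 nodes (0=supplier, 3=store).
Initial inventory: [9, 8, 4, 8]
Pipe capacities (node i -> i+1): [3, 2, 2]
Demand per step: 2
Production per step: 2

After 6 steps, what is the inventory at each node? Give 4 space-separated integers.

Step 1: demand=2,sold=2 ship[2->3]=2 ship[1->2]=2 ship[0->1]=3 prod=2 -> inv=[8 9 4 8]
Step 2: demand=2,sold=2 ship[2->3]=2 ship[1->2]=2 ship[0->1]=3 prod=2 -> inv=[7 10 4 8]
Step 3: demand=2,sold=2 ship[2->3]=2 ship[1->2]=2 ship[0->1]=3 prod=2 -> inv=[6 11 4 8]
Step 4: demand=2,sold=2 ship[2->3]=2 ship[1->2]=2 ship[0->1]=3 prod=2 -> inv=[5 12 4 8]
Step 5: demand=2,sold=2 ship[2->3]=2 ship[1->2]=2 ship[0->1]=3 prod=2 -> inv=[4 13 4 8]
Step 6: demand=2,sold=2 ship[2->3]=2 ship[1->2]=2 ship[0->1]=3 prod=2 -> inv=[3 14 4 8]

3 14 4 8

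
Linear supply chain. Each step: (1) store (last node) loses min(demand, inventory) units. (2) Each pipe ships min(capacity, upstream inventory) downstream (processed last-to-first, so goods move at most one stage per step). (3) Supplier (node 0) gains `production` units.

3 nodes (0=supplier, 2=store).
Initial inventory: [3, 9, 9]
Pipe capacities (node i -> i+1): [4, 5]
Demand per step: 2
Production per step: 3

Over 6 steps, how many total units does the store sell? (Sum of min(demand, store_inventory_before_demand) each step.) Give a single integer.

Answer: 12

Derivation:
Step 1: sold=2 (running total=2) -> [3 7 12]
Step 2: sold=2 (running total=4) -> [3 5 15]
Step 3: sold=2 (running total=6) -> [3 3 18]
Step 4: sold=2 (running total=8) -> [3 3 19]
Step 5: sold=2 (running total=10) -> [3 3 20]
Step 6: sold=2 (running total=12) -> [3 3 21]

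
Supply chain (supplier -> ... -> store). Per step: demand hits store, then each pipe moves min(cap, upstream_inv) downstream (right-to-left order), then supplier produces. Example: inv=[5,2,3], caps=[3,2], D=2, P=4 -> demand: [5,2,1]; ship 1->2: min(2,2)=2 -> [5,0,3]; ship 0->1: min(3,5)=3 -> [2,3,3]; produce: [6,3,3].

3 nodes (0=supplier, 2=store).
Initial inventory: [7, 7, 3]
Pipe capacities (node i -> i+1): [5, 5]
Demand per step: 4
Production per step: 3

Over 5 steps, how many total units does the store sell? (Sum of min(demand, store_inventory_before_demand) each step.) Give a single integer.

Answer: 19

Derivation:
Step 1: sold=3 (running total=3) -> [5 7 5]
Step 2: sold=4 (running total=7) -> [3 7 6]
Step 3: sold=4 (running total=11) -> [3 5 7]
Step 4: sold=4 (running total=15) -> [3 3 8]
Step 5: sold=4 (running total=19) -> [3 3 7]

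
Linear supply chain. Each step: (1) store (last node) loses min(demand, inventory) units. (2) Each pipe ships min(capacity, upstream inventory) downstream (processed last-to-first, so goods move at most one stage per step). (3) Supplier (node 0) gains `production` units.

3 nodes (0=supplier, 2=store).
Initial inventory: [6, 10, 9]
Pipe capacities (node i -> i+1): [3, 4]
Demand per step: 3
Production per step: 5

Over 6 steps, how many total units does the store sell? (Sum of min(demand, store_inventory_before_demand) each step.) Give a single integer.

Step 1: sold=3 (running total=3) -> [8 9 10]
Step 2: sold=3 (running total=6) -> [10 8 11]
Step 3: sold=3 (running total=9) -> [12 7 12]
Step 4: sold=3 (running total=12) -> [14 6 13]
Step 5: sold=3 (running total=15) -> [16 5 14]
Step 6: sold=3 (running total=18) -> [18 4 15]

Answer: 18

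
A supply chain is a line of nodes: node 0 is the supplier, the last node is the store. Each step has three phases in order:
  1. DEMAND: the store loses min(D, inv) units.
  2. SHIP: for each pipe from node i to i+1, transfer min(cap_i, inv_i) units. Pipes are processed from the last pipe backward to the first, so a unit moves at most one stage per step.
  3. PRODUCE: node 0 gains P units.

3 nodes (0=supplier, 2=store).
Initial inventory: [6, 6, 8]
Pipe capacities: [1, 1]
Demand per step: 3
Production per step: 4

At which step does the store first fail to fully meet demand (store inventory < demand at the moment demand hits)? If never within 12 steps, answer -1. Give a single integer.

Step 1: demand=3,sold=3 ship[1->2]=1 ship[0->1]=1 prod=4 -> [9 6 6]
Step 2: demand=3,sold=3 ship[1->2]=1 ship[0->1]=1 prod=4 -> [12 6 4]
Step 3: demand=3,sold=3 ship[1->2]=1 ship[0->1]=1 prod=4 -> [15 6 2]
Step 4: demand=3,sold=2 ship[1->2]=1 ship[0->1]=1 prod=4 -> [18 6 1]
Step 5: demand=3,sold=1 ship[1->2]=1 ship[0->1]=1 prod=4 -> [21 6 1]
Step 6: demand=3,sold=1 ship[1->2]=1 ship[0->1]=1 prod=4 -> [24 6 1]
Step 7: demand=3,sold=1 ship[1->2]=1 ship[0->1]=1 prod=4 -> [27 6 1]
Step 8: demand=3,sold=1 ship[1->2]=1 ship[0->1]=1 prod=4 -> [30 6 1]
Step 9: demand=3,sold=1 ship[1->2]=1 ship[0->1]=1 prod=4 -> [33 6 1]
Step 10: demand=3,sold=1 ship[1->2]=1 ship[0->1]=1 prod=4 -> [36 6 1]
Step 11: demand=3,sold=1 ship[1->2]=1 ship[0->1]=1 prod=4 -> [39 6 1]
Step 12: demand=3,sold=1 ship[1->2]=1 ship[0->1]=1 prod=4 -> [42 6 1]
First stockout at step 4

4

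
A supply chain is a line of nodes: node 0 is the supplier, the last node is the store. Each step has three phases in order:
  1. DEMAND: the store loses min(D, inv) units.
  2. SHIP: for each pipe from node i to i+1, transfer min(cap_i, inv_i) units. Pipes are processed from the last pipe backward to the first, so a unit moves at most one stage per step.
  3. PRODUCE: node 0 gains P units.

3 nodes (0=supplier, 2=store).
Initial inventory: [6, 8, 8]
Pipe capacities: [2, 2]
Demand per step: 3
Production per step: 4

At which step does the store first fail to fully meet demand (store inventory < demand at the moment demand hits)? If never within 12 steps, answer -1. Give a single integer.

Step 1: demand=3,sold=3 ship[1->2]=2 ship[0->1]=2 prod=4 -> [8 8 7]
Step 2: demand=3,sold=3 ship[1->2]=2 ship[0->1]=2 prod=4 -> [10 8 6]
Step 3: demand=3,sold=3 ship[1->2]=2 ship[0->1]=2 prod=4 -> [12 8 5]
Step 4: demand=3,sold=3 ship[1->2]=2 ship[0->1]=2 prod=4 -> [14 8 4]
Step 5: demand=3,sold=3 ship[1->2]=2 ship[0->1]=2 prod=4 -> [16 8 3]
Step 6: demand=3,sold=3 ship[1->2]=2 ship[0->1]=2 prod=4 -> [18 8 2]
Step 7: demand=3,sold=2 ship[1->2]=2 ship[0->1]=2 prod=4 -> [20 8 2]
Step 8: demand=3,sold=2 ship[1->2]=2 ship[0->1]=2 prod=4 -> [22 8 2]
Step 9: demand=3,sold=2 ship[1->2]=2 ship[0->1]=2 prod=4 -> [24 8 2]
Step 10: demand=3,sold=2 ship[1->2]=2 ship[0->1]=2 prod=4 -> [26 8 2]
Step 11: demand=3,sold=2 ship[1->2]=2 ship[0->1]=2 prod=4 -> [28 8 2]
Step 12: demand=3,sold=2 ship[1->2]=2 ship[0->1]=2 prod=4 -> [30 8 2]
First stockout at step 7

7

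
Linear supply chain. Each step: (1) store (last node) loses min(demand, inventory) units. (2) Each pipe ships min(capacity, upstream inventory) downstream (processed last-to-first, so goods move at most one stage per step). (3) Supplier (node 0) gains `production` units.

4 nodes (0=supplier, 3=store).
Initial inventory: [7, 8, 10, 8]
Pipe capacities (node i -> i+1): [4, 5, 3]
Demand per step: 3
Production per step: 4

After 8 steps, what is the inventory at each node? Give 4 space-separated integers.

Step 1: demand=3,sold=3 ship[2->3]=3 ship[1->2]=5 ship[0->1]=4 prod=4 -> inv=[7 7 12 8]
Step 2: demand=3,sold=3 ship[2->3]=3 ship[1->2]=5 ship[0->1]=4 prod=4 -> inv=[7 6 14 8]
Step 3: demand=3,sold=3 ship[2->3]=3 ship[1->2]=5 ship[0->1]=4 prod=4 -> inv=[7 5 16 8]
Step 4: demand=3,sold=3 ship[2->3]=3 ship[1->2]=5 ship[0->1]=4 prod=4 -> inv=[7 4 18 8]
Step 5: demand=3,sold=3 ship[2->3]=3 ship[1->2]=4 ship[0->1]=4 prod=4 -> inv=[7 4 19 8]
Step 6: demand=3,sold=3 ship[2->3]=3 ship[1->2]=4 ship[0->1]=4 prod=4 -> inv=[7 4 20 8]
Step 7: demand=3,sold=3 ship[2->3]=3 ship[1->2]=4 ship[0->1]=4 prod=4 -> inv=[7 4 21 8]
Step 8: demand=3,sold=3 ship[2->3]=3 ship[1->2]=4 ship[0->1]=4 prod=4 -> inv=[7 4 22 8]

7 4 22 8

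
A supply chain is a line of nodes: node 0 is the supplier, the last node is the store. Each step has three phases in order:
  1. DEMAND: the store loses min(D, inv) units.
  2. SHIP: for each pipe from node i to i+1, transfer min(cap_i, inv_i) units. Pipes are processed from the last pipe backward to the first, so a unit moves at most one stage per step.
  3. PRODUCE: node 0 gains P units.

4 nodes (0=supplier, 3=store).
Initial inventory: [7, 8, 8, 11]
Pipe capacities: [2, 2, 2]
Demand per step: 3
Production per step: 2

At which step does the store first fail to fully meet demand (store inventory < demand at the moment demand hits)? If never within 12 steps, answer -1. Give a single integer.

Step 1: demand=3,sold=3 ship[2->3]=2 ship[1->2]=2 ship[0->1]=2 prod=2 -> [7 8 8 10]
Step 2: demand=3,sold=3 ship[2->3]=2 ship[1->2]=2 ship[0->1]=2 prod=2 -> [7 8 8 9]
Step 3: demand=3,sold=3 ship[2->3]=2 ship[1->2]=2 ship[0->1]=2 prod=2 -> [7 8 8 8]
Step 4: demand=3,sold=3 ship[2->3]=2 ship[1->2]=2 ship[0->1]=2 prod=2 -> [7 8 8 7]
Step 5: demand=3,sold=3 ship[2->3]=2 ship[1->2]=2 ship[0->1]=2 prod=2 -> [7 8 8 6]
Step 6: demand=3,sold=3 ship[2->3]=2 ship[1->2]=2 ship[0->1]=2 prod=2 -> [7 8 8 5]
Step 7: demand=3,sold=3 ship[2->3]=2 ship[1->2]=2 ship[0->1]=2 prod=2 -> [7 8 8 4]
Step 8: demand=3,sold=3 ship[2->3]=2 ship[1->2]=2 ship[0->1]=2 prod=2 -> [7 8 8 3]
Step 9: demand=3,sold=3 ship[2->3]=2 ship[1->2]=2 ship[0->1]=2 prod=2 -> [7 8 8 2]
Step 10: demand=3,sold=2 ship[2->3]=2 ship[1->2]=2 ship[0->1]=2 prod=2 -> [7 8 8 2]
Step 11: demand=3,sold=2 ship[2->3]=2 ship[1->2]=2 ship[0->1]=2 prod=2 -> [7 8 8 2]
Step 12: demand=3,sold=2 ship[2->3]=2 ship[1->2]=2 ship[0->1]=2 prod=2 -> [7 8 8 2]
First stockout at step 10

10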